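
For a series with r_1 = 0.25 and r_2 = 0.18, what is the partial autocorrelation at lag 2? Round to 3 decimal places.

0.125

φ_{22} = (r_2 − r_1²) / (1 − r_1²)
r_1² = (0.25)² = 0.0625
Numerator = 0.18 − 0.0625 = 0.1175; denominator = 1 − 0.0625 = 0.9375
φ_{22} = 0.1175 / 0.9375 = 0.125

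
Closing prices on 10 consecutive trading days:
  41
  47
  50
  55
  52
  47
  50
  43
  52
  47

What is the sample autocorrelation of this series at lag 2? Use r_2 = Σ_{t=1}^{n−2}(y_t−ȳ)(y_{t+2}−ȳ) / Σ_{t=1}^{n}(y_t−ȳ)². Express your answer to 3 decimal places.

Mean ȳ = (41 + 47 + 50 + 55 + 52 + 47 + 50 + 43 + 52 + 47)/10 = 48.4000
Numerator Σ_{t=1}^{8}(y_t−ȳ)(y_{t+2}−ȳ) = 2.0800
Denominator Σ(y_t−ȳ)² = 164.4000
r_2 = 2.0800 / 164.4000 = 0.013

0.013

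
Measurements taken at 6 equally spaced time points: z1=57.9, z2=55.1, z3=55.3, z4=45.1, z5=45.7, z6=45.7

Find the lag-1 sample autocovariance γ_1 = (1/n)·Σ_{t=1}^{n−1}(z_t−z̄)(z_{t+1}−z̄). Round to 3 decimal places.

13.218

Mean z̄ = (57.9 + 55.1 + 55.3 + 45.1 + 45.7 + 45.7)/6 = 50.8000
Σ_{t=1}^{5}(z_t−z̄)(z_{t+1}−z̄) = 79.3100
γ_1 = 79.3100 / 6 = 13.218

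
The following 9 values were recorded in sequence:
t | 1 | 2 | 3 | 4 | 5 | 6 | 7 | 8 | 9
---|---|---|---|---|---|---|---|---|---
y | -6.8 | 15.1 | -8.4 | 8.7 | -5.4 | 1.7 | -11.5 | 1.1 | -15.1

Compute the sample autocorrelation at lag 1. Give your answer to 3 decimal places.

-0.534

Mean ȳ = (-6.8 + 15.1 − 8.4 + 8.7 − 5.4 + 1.7 − 11.5 + 1.1 − 15.1)/9 = -2.2889
Numerator Σ_{t=1}^{8}(y_t−ȳ)(y_{t+1}−ȳ) = -409.8335
Denominator Σ(y_t−ȳ)² = 766.8689
r_1 = -409.8335 / 766.8689 = -0.534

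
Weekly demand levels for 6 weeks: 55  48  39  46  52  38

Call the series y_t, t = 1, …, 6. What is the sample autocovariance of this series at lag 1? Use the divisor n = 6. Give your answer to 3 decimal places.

-7.407

Mean ȳ = (55 + 48 + 39 + 46 + 52 + 38)/6 = 46.3333
Σ_{t=1}^{5}(y_t−ȳ)(y_{t+1}−ȳ) = -44.4444
γ_1 = -44.4444 / 6 = -7.407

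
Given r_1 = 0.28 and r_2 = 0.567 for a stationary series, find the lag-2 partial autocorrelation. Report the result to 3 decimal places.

φ_{22} = (r_2 − r_1²) / (1 − r_1²)
r_1² = (0.28)² = 0.0784
Numerator = 0.567 − 0.0784 = 0.4886; denominator = 1 − 0.0784 = 0.9216
φ_{22} = 0.4886 / 0.9216 = 0.530

0.530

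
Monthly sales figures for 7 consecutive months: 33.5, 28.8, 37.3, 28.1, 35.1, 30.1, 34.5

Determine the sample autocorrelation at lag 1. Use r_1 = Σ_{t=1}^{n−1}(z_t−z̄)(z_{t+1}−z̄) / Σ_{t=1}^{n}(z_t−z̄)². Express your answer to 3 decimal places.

-0.884

Mean z̄ = (33.5 + 28.8 + 37.3 + 28.1 + 35.1 + 30.1 + 34.5)/7 = 32.4857
Deviations from mean: 1.0143, -3.6857, 4.8143, -4.3857, 2.6143, -2.3857, 2.0143
Σ(z_t−z̄)(z_{t+1}−z̄) = (-3.7384) + (-17.7441) + (-21.1141) + (-11.4655) + (-6.2369) + (-4.8055) = -65.1045
Denominator Σ(z_t−z̄)² = 73.6086
r_1 = -65.1045 / 73.6086 = -0.884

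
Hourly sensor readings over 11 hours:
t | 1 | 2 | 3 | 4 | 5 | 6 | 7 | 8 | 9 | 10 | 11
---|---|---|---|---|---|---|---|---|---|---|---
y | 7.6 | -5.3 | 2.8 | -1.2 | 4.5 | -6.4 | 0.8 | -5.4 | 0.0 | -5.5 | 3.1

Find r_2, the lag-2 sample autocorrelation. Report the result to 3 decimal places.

0.506

Mean ȳ = (7.6 − 5.3 + 2.8 − 1.2 + 4.5 − 6.4 + 0.8 − 5.4 + 0.0 − 5.5 + 3.1)/11 = -0.4545
Numerator Σ_{t=1}^{9}(y_t−ȳ)(y_{t+2}−ȳ) = 113.1395
Denominator Σ(y_t−ȳ)² = 223.7273
r_2 = 113.1395 / 223.7273 = 0.506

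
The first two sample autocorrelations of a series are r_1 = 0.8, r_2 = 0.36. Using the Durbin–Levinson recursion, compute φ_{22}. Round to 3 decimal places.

-0.778

φ_{22} = (r_2 − r_1²) / (1 − r_1²)
r_1² = (0.8)² = 0.64
Numerator = 0.36 − 0.6400 = -0.2800; denominator = 1 − 0.6400 = 0.3600
φ_{22} = -0.2800 / 0.3600 = -0.778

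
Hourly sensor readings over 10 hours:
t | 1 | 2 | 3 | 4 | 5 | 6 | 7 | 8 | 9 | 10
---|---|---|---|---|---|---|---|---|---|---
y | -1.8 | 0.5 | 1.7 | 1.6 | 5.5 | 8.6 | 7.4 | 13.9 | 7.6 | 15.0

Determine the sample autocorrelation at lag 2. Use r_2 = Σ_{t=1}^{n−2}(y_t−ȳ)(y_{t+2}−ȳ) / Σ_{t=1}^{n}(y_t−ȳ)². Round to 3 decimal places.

Mean ȳ = (-1.8 + 0.5 + 1.7 + 1.6 + 5.5 + 8.6 + 7.4 + 13.9 + 7.6 + 15.0)/10 = 6.0000
Numerator Σ_{t=1}^{8}(y_t−ȳ)(y_{t+2}−ȳ) = 141.6300
Denominator Σ(y_t−ȳ)² = 283.8800
r_2 = 141.6300 / 283.8800 = 0.499

0.499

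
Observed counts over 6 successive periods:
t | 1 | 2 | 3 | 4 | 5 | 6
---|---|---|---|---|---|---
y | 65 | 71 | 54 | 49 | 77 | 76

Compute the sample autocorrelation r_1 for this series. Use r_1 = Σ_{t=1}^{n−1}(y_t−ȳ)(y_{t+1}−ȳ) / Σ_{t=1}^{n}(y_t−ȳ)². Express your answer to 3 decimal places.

Mean ȳ = (65 + 71 + 54 + 49 + 77 + 76)/6 = 65.3333
Numerator Σ_{t=1}^{5}(y_t−ȳ)(y_{t+1}−ȳ) = 52.8889
Denominator Σ(y_t−ȳ)² = 677.3333
r_1 = 52.8889 / 677.3333 = 0.078

0.078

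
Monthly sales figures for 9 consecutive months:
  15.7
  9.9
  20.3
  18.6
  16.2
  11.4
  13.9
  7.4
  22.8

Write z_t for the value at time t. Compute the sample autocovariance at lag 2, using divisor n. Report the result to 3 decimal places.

Mean z̄ = (15.7 + 9.9 + 20.3 + 18.6 + 16.2 + 11.4 + 13.9 + 7.4 + 22.8)/9 = 15.1333
Σ_{t=1}^{7}(z_t−z̄)(z_{t+2}−z̄) = -4.5456
γ_2 = -4.5456 / 9 = -0.505

-0.505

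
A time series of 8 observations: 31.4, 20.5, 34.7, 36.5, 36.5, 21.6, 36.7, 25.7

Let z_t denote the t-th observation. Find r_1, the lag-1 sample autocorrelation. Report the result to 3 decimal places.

Mean z̄ = (31.4 + 20.5 + 34.7 + 36.5 + 36.5 + 21.6 + 36.7 + 25.7)/8 = 30.4500
Deviations from mean: 0.9500, -9.9500, 4.2500, 6.0500, 6.0500, -8.8500, 6.2500, -4.7500
Σ(z_t−z̄)(z_{t+1}−z̄) = (-9.4525) + (-42.2875) + (25.7125) + (36.6025) + (-53.5425) + (-55.3125) + (-29.6875) = -127.9675
Denominator Σ(z_t−z̄)² = 331.1200
r_1 = -127.9675 / 331.1200 = -0.386

-0.386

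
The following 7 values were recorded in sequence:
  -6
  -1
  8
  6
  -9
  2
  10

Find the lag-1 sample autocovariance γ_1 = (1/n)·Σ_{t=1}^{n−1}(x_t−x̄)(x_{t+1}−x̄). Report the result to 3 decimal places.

Mean x̄ = (-6 − 1 + 8 + 6 − 9 + 2 + 10)/7 = 1.4286
Σ_{t=1}^{6}(x_t−x̄)(x_{t+1}−x̄) = -16.6122
γ_1 = -16.6122 / 7 = -2.373

-2.373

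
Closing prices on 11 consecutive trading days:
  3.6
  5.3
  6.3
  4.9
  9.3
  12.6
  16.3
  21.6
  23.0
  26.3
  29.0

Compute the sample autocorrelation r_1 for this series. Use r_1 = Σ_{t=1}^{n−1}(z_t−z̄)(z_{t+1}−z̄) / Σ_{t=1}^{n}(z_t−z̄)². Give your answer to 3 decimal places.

Mean z̄ = (3.6 + 5.3 + 6.3 + 4.9 + 9.3 + 12.6 + 16.3 + 21.6 + 23.0 + 26.3 + 29.0)/11 = 14.3818
Numerator Σ_{t=1}^{10}(z_t−z̄)(z_{t+1}−z̄) = 654.7569
Denominator Σ(z_t−z̄)² = 868.7364
r_1 = 654.7569 / 868.7364 = 0.754

0.754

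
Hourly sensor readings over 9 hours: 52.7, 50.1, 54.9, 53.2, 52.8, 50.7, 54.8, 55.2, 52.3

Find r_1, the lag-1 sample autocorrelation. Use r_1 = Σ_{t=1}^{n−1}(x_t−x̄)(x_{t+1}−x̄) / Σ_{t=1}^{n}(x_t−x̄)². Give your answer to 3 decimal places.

Mean x̄ = (52.7 + 50.1 + 54.9 + 53.2 + 52.8 + 50.7 + 54.8 + 55.2 + 52.3)/9 = 52.9667
Numerator Σ_{t=1}^{8}(x_t−x̄)(x_{t+1}−x̄) = -5.5378
Denominator Σ(x_t−x̄)² = 26.0400
r_1 = -5.5378 / 26.0400 = -0.213

-0.213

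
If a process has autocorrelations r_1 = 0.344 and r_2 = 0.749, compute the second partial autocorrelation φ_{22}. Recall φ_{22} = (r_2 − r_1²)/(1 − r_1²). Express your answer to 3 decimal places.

φ_{22} = (r_2 − r_1²) / (1 − r_1²)
r_1² = (0.344)² = 0.118336
Numerator = 0.749 − 0.1183 = 0.6307; denominator = 1 − 0.1183 = 0.8817
φ_{22} = 0.6307 / 0.8817 = 0.715

0.715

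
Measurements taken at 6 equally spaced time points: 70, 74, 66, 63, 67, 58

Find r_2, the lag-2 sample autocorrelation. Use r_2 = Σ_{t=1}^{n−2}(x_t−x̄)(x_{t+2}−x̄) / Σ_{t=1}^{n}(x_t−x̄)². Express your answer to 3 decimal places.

Mean x̄ = (70 + 74 + 66 + 63 + 67 + 58)/6 = 66.3333
Deviations from mean: 3.6667, 7.6667, -0.3333, -3.3333, 0.6667, -8.3333
Σ(x_t−x̄)(x_{t+2}−x̄) = (-1.2222) + (-25.5556) + (-0.2222) + (27.7778) = 0.7778
Denominator Σ(x_t−x̄)² = 153.3333
r_2 = 0.7778 / 153.3333 = 0.005

0.005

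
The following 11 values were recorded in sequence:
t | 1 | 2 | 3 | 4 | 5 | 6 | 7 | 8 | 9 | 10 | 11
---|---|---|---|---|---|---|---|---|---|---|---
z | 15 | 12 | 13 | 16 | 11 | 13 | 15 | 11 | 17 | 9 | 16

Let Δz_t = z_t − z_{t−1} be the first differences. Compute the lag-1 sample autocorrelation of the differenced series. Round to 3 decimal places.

-0.722

First differences Δz: -3, 1, 3, -5, 2, 2, -4, 6, -8, 7
Mean of differences = 0.1000
Numerator Σ(Δz_t−Δz̄)(Δz_{t+1}−Δz̄) = -156.7100
Denominator Σ(Δz_t−Δz̄)² = 216.9000
r_1(Δz) = -156.7100 / 216.9000 = -0.722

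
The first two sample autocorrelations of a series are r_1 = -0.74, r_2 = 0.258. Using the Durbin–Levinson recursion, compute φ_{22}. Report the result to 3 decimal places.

-0.640

φ_{22} = (r_2 − r_1²) / (1 − r_1²)
r_1² = (-0.74)² = 0.5476
Numerator = 0.258 − 0.5476 = -0.2896; denominator = 1 − 0.5476 = 0.4524
φ_{22} = -0.2896 / 0.4524 = -0.640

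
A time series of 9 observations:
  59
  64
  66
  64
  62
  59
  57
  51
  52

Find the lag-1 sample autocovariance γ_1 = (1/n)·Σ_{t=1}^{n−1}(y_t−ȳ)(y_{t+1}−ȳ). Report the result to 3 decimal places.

17.062

Mean ȳ = (59 + 64 + 66 + 64 + 62 + 59 + 57 + 51 + 52)/9 = 59.3333
Σ_{t=1}^{8}(y_t−ȳ)(y_{t+1}−ȳ) = 153.5556
γ_1 = 153.5556 / 9 = 17.062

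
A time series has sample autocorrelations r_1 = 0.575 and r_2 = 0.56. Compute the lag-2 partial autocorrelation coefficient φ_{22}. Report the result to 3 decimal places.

0.343

φ_{22} = (r_2 − r_1²) / (1 − r_1²)
r_1² = (0.575)² = 0.330625
Numerator = 0.56 − 0.3306 = 0.2294; denominator = 1 − 0.3306 = 0.6694
φ_{22} = 0.2294 / 0.6694 = 0.343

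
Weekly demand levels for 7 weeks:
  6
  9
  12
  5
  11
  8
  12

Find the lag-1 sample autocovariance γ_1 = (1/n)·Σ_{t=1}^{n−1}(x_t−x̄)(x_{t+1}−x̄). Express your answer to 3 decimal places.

Mean x̄ = (6 + 9 + 12 + 5 + 11 + 8 + 12)/7 = 9.0000
Deviations: -3.0000, 0.0000, 3.0000, -4.0000, 2.0000, -1.0000, 3.0000
Σ_{t=1}^{6}(x_t−x̄)(x_{t+1}−x̄) = -25.0000
γ_1 = -25.0000 / 7 = -3.571

-3.571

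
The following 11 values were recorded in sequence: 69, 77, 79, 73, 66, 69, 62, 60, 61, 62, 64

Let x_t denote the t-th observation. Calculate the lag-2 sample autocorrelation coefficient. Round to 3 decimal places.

Mean x̄ = (69 + 77 + 79 + 73 + 66 + 69 + 62 + 60 + 61 + 62 + 64)/11 = 67.4545
Numerator Σ_{t=1}^{9}(x_t−x̄)(x_{t+2}−x̄) = 157.1322
Denominator Σ(x_t−x̄)² = 430.7273
r_2 = 157.1322 / 430.7273 = 0.365

0.365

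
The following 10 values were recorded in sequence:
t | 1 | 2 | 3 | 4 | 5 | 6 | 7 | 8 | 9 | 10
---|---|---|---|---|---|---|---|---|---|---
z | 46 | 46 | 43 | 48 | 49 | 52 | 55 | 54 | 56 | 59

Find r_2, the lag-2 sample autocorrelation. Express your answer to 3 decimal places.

0.438

Mean z̄ = (46 + 46 + 43 + 48 + 49 + 52 + 55 + 54 + 56 + 59)/10 = 50.8000
Numerator Σ_{t=1}^{8}(z_t−z̄)(z_{t+2}−z̄) = 105.9200
Denominator Σ(z_t−z̄)² = 241.6000
r_2 = 105.9200 / 241.6000 = 0.438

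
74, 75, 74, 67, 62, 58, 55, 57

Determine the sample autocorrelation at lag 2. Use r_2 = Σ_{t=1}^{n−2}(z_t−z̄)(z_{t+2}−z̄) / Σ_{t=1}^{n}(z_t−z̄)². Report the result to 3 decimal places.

0.299

Mean z̄ = (74 + 75 + 74 + 67 + 62 + 58 + 55 + 57)/8 = 65.2500
Deviations from mean: 8.7500, 9.7500, 8.7500, 1.7500, -3.2500, -7.2500, -10.2500, -8.2500
Numerator Σ_{t=1}^{6}(z_t−z̄)(z_{t+2}−z̄) = 145.6250
Denominator Σ(z_t−z̄)² = 487.5000
r_2 = 145.6250 / 487.5000 = 0.299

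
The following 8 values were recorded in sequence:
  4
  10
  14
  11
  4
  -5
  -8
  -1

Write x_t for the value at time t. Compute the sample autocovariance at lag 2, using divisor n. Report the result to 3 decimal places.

Mean x̄ = (4 + 10 + 14 + 11 + 4 − 5 − 8 − 1)/8 = 3.6250
Σ_{t=1}^{6}(x_t−x̄)(x_{t+2}−x̄) = 26.7188
γ_2 = 26.7188 / 8 = 3.340

3.340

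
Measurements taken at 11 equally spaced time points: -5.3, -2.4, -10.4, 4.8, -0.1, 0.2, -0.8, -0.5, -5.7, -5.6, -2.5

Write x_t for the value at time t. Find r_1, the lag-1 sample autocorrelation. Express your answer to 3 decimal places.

Mean x̄ = (-5.3 − 2.4 − 10.4 + 4.8 − 0.1 + 0.2 − 0.8 − 0.5 − 5.7 − 5.6 − 2.5)/11 = -2.5727
Numerator Σ_{t=1}^{10}(x_t−x̄)(x_{t+1}−x̄) = -23.0898
Denominator Σ(x_t−x̄)² = 163.2818
r_1 = -23.0898 / 163.2818 = -0.141

-0.141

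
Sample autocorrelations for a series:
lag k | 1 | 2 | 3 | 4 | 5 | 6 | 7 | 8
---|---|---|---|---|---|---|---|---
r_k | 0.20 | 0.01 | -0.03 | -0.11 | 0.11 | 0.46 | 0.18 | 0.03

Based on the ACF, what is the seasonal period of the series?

The largest autocorrelation is r_6 = 0.46; the remaining lags stay at or below 0.20. The elevated value at lag 1 (0.20), dropping to 0.01 at lag 2, reflects decaying short-term dependence rather than seasonality.
The dominant spike at lag 6 indicates a seasonal period of 6.

6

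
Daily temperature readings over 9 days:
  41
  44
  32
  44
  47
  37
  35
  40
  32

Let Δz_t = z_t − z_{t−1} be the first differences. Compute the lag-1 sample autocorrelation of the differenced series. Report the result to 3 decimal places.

-0.429

First differences Δz: 3, -12, 12, 3, -10, -2, 5, -8
Mean of differences = -1.1250
Numerator Σ(Δz_t−Δz̄)(Δz_{t+1}−Δz̄) = -209.7656
Denominator Σ(Δz_t−Δz̄)² = 488.8750
r_1(Δz) = -209.7656 / 488.8750 = -0.429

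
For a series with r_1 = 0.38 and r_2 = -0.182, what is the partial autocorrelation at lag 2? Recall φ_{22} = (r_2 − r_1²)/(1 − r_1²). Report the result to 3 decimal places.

φ_{22} = (r_2 − r_1²) / (1 − r_1²)
r_1² = (0.38)² = 0.1444
Numerator = -0.182 − 0.1444 = -0.3264; denominator = 1 − 0.1444 = 0.8556
φ_{22} = -0.3264 / 0.8556 = -0.381

-0.381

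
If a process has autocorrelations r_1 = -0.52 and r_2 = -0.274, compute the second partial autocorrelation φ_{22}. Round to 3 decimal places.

φ_{22} = (r_2 − r_1²) / (1 − r_1²)
r_1² = (-0.52)² = 0.2704
Numerator = -0.274 − 0.2704 = -0.5444; denominator = 1 − 0.2704 = 0.7296
φ_{22} = -0.5444 / 0.7296 = -0.746

-0.746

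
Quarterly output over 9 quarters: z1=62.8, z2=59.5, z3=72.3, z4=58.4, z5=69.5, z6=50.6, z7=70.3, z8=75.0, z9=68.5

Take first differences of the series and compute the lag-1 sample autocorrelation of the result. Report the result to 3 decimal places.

-0.699

First differences Δz: -3.3, 12.8, -13.9, 11.1, -18.9, 19.7, 4.7, -6.5
Mean of differences = 0.7125
Numerator Σ(Δz_t−Δz̄)(Δz_{t+1}−Δz̄) = -906.0814
Denominator Σ(Δz_t−Δz̄)² = 1296.7288
r_1(Δz) = -906.0814 / 1296.7288 = -0.699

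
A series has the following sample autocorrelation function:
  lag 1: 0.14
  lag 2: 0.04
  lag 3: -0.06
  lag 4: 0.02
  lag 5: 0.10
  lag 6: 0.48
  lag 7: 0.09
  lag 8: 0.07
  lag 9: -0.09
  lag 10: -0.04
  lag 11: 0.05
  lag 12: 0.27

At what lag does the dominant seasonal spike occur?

The largest autocorrelation is r_6 = 0.48, with a weaker echo at lag 12 (0.27); the remaining lags stay at or below 0.14.
The dominant spike at lag 6 indicates a seasonal period of 6.

6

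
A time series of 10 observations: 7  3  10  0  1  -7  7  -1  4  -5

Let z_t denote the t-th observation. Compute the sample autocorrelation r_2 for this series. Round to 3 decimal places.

Mean z̄ = (7 + 3 + 10 + 0 + 1 − 7 + 7 − 1 + 4 − 5)/10 = 1.9000
Numerator Σ_{t=1}^{8}(z_t−z̄)(z_{t+2}−z̄) = 100.7800
Denominator Σ(z_t−z̄)² = 262.9000
r_2 = 100.7800 / 262.9000 = 0.383

0.383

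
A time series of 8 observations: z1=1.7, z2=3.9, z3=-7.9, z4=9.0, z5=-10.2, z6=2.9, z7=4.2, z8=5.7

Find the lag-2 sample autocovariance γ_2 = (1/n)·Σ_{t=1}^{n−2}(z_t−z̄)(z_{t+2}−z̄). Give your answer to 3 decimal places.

13.318

Mean z̄ = (1.7 + 3.9 − 7.9 + 9.0 − 10.2 + 2.9 + 4.2 + 5.7)/8 = 1.1625
Σ_{t=1}^{6}(z_t−z̄)(z_{t+2}−z̄) = 106.5447
γ_2 = 106.5447 / 8 = 13.318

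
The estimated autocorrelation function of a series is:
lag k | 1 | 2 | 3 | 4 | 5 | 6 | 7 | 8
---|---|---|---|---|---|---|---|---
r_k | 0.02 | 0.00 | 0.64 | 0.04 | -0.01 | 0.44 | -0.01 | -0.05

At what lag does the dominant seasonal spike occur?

3

The largest autocorrelation is r_3 = 0.64, with a weaker echo at lag 6 (0.44); the remaining lags stay at or below 0.04.
The dominant spike at lag 3 indicates a seasonal period of 3.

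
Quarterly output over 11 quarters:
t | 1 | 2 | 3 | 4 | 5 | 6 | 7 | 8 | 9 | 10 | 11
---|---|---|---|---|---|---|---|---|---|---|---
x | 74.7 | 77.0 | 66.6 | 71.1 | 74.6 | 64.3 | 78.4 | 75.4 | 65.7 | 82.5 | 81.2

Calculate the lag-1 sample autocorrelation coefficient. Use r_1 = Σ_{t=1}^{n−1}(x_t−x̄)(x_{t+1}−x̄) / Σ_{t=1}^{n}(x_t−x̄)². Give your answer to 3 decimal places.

Mean x̄ = (74.7 + 77.0 + 66.6 + 71.1 + 74.6 + 64.3 + 78.4 + 75.4 + 65.7 + 82.5 + 81.2)/11 = 73.7727
Numerator Σ_{t=1}^{10}(x_t−x̄)(x_{t+1}−x̄) = -66.1053
Denominator Σ(x_t−x̄)² = 380.8418
r_1 = -66.1053 / 380.8418 = -0.174

-0.174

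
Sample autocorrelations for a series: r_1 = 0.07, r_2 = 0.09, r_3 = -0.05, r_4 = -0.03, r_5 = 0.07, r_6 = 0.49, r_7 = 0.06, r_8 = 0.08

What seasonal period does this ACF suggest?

The largest autocorrelation is r_6 = 0.49; the remaining lags stay at or below 0.09.
The dominant spike at lag 6 indicates a seasonal period of 6.

6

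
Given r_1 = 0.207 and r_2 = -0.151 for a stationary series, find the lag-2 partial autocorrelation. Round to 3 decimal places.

-0.203

φ_{22} = (r_2 − r_1²) / (1 − r_1²)
r_1² = (0.207)² = 0.042849
Numerator = -0.151 − 0.0428 = -0.1938; denominator = 1 − 0.0428 = 0.9572
φ_{22} = -0.1938 / 0.9572 = -0.203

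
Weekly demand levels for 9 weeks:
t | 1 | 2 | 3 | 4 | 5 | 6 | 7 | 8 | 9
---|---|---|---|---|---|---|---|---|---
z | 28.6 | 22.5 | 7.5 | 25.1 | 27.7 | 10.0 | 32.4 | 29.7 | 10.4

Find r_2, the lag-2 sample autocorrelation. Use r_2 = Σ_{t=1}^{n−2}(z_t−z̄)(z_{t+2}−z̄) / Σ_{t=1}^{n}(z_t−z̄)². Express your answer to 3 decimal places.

-0.502

Mean z̄ = (28.6 + 22.5 + 7.5 + 25.1 + 27.7 + 10.0 + 32.4 + 29.7 + 10.4)/9 = 21.5444
Numerator Σ_{t=1}^{7}(z_t−z̄)(z_{t+2}−z̄) = -371.5006
Denominator Σ(z_t−z̄)² = 740.3022
r_2 = -371.5006 / 740.3022 = -0.502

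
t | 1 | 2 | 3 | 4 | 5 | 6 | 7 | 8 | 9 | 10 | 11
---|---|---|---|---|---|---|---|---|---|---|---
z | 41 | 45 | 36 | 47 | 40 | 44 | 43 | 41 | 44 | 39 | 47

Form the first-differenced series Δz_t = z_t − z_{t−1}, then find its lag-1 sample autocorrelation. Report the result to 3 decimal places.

First differences Δz: 4, -9, 11, -7, 4, -1, -2, 3, -5, 8
Mean of differences = 0.6000
Numerator Σ(Δz_t−Δz̄)(Δz_{t+1}−Δz̄) = -299.7600
Denominator Σ(Δz_t−Δz̄)² = 382.4000
r_1(Δz) = -299.7600 / 382.4000 = -0.784

-0.784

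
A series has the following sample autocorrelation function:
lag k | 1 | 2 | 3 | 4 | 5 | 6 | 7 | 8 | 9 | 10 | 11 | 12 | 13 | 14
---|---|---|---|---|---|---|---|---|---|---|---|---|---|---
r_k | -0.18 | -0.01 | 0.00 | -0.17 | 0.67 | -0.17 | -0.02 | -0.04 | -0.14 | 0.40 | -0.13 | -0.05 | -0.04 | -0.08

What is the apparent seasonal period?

5

The largest autocorrelation is r_5 = 0.67, with a weaker echo at lag 10 (0.40); the remaining lags stay at or below 0.00.
The dominant spike at lag 5 indicates a seasonal period of 5.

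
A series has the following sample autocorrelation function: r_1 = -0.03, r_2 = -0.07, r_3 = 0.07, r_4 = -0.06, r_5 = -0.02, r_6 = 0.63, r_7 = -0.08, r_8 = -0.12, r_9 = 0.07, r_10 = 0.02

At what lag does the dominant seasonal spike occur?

6

The largest autocorrelation is r_6 = 0.63; the remaining lags stay at or below 0.07.
The dominant spike at lag 6 indicates a seasonal period of 6.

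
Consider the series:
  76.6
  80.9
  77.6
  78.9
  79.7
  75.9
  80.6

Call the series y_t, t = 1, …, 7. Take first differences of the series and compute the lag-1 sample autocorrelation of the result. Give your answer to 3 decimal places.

-0.541

First differences Δy: 4.3, -3.3, 1.3, 0.8, -3.8, 4.7
Mean of differences = 0.6667
Numerator Σ(Δy_t−Δȳ)(Δy_{t+1}−Δȳ) = -35.4511
Denominator Σ(Δy_t−Δȳ)² = 65.5733
r_1(Δy) = -35.4511 / 65.5733 = -0.541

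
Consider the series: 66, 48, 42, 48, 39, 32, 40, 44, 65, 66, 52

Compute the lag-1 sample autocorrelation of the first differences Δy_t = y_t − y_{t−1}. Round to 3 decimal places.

First differences Δy: -18, -6, 6, -9, -7, 8, 4, 21, 1, -14
Mean of differences = -1.4000
Numerator Σ(Δy_t−Δȳ)(Δy_{t+1}−Δȳ) = 171.2400
Denominator Σ(Δy_t−Δȳ)² = 1224.4000
r_1(Δy) = 171.2400 / 1224.4000 = 0.140

0.140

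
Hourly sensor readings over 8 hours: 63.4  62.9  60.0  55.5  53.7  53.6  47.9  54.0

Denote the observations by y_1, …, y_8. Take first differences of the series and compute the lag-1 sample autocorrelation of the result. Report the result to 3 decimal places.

First differences Δy: -0.5, -2.9, -4.5, -1.8, -0.1, -5.7, 6.1
Mean of differences = -1.3429
Numerator Σ(Δy_t−Δȳ)(Δy_{t+1}−Δȳ) = -33.3661
Denominator Σ(Δy_t−Δȳ)² = 89.2371
r_1(Δy) = -33.3661 / 89.2371 = -0.374

-0.374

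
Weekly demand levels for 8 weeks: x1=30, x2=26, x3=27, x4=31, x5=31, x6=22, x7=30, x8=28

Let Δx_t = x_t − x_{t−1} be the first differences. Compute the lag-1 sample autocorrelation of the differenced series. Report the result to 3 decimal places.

-0.479

First differences Δx: -4, 1, 4, 0, -9, 8, -2
Mean of differences = -0.2857
Numerator Σ(Δx_t−Δx̄)(Δx_{t+1}−Δx̄) = -86.9388
Denominator Σ(Δx_t−Δx̄)² = 181.4286
r_1(Δx) = -86.9388 / 181.4286 = -0.479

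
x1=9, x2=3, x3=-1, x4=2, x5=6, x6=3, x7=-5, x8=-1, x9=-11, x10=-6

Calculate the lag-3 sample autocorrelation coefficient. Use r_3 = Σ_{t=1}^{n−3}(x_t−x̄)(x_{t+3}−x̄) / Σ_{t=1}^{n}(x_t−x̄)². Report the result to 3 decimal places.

0.045

Mean x̄ = (9 + 3 − 1 + 2 + 6 + 3 − 5 − 1 − 11 − 6)/10 = -0.1000
Numerator Σ_{t=1}^{7}(x_t−x̄)(x_{t+3}−x̄) = 14.5700
Denominator Σ(x_t−x̄)² = 322.9000
r_3 = 14.5700 / 322.9000 = 0.045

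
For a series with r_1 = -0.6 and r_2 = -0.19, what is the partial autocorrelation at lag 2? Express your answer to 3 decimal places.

φ_{22} = (r_2 − r_1²) / (1 − r_1²)
r_1² = (-0.6)² = 0.36
Numerator = -0.19 − 0.3600 = -0.5500; denominator = 1 − 0.3600 = 0.6400
φ_{22} = -0.5500 / 0.6400 = -0.859

-0.859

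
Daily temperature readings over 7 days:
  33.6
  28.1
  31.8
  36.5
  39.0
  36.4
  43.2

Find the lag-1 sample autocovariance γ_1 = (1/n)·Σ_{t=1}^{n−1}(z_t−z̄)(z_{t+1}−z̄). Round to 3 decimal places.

7.343

Mean z̄ = (33.6 + 28.1 + 31.8 + 36.5 + 39.0 + 36.4 + 43.2)/7 = 35.5143
Deviations: -1.9143, -7.4143, -3.7143, 0.9857, 3.4857, 0.8857, 7.6857
Σ_{t=1}^{6}(z_t−z̄)(z_{t+1}−z̄) = 51.4012
γ_1 = 51.4012 / 7 = 7.343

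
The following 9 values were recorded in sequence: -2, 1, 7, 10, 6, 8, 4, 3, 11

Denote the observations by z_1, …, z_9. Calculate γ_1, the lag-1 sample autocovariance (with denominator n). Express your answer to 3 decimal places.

Mean z̄ = (-2 + 1 + 7 + 10 + 6 + 8 + 4 + 3 + 11)/9 = 5.3333
Σ_{t=1}^{8}(z_t−z̄)(z_{t+1}−z̄) = 23.5556
γ_1 = 23.5556 / 9 = 2.617

2.617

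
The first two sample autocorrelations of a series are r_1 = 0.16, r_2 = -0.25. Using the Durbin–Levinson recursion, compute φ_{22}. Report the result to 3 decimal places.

φ_{22} = (r_2 − r_1²) / (1 − r_1²)
r_1² = (0.16)² = 0.0256
Numerator = -0.25 − 0.0256 = -0.2756; denominator = 1 − 0.0256 = 0.9744
φ_{22} = -0.2756 / 0.9744 = -0.283

-0.283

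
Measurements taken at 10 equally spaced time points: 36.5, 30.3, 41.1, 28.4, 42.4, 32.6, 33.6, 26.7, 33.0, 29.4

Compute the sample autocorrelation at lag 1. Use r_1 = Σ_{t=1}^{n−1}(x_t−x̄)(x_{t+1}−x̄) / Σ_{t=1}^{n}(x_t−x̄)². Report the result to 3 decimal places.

Mean x̄ = (36.5 + 30.3 + 41.1 + 28.4 + 42.4 + 32.6 + 33.6 + 26.7 + 33.0 + 29.4)/10 = 33.4000
Numerator Σ_{t=1}^{9}(x_t−x̄)(x_{t+1}−x̄) = -121.4000
Denominator Σ(x_t−x̄)² = 246.2400
r_1 = -121.4000 / 246.2400 = -0.493

-0.493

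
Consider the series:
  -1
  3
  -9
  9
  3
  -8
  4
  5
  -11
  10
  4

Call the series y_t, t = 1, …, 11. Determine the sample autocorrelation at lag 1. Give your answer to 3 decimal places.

-0.486

Mean ȳ = (-1 + 3 − 9 + 9 + 3 − 8 + 4 + 5 − 11 + 10 + 4)/11 = 0.8182
Numerator Σ_{t=1}^{10}(y_t−ȳ)(y_{t+1}−ȳ) = -250.5785
Denominator Σ(y_t−ȳ)² = 515.6364
r_1 = -250.5785 / 515.6364 = -0.486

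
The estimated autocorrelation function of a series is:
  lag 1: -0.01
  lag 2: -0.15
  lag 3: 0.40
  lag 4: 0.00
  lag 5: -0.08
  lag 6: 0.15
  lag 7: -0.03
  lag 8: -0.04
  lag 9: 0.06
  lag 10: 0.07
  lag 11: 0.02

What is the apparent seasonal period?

The largest autocorrelation is r_3 = 0.40, with a weaker echo at lag 6 (0.15); the remaining lags stay at or below 0.07.
The dominant spike at lag 3 indicates a seasonal period of 3.

3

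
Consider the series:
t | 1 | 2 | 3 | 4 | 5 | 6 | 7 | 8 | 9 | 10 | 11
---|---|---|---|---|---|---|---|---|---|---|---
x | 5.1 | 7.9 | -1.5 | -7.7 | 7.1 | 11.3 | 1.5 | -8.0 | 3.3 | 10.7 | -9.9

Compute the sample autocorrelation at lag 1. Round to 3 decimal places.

-0.127

Mean x̄ = (5.1 + 7.9 − 1.5 − 7.7 + 7.1 + 11.3 + 1.5 − 8.0 + 3.3 + 10.7 − 9.9)/11 = 1.8000
Numerator Σ_{t=1}^{10}(x_t−x̄)(x_{t+1}−x̄) = -74.0400
Denominator Σ(x_t−x̄)² = 582.0600
r_1 = -74.0400 / 582.0600 = -0.127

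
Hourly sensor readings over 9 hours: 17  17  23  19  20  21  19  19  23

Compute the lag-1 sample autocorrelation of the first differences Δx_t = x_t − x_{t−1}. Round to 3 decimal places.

First differences Δx: 0, 6, -4, 1, 1, -2, 0, 4
Mean of differences = 0.7500
Numerator Σ(Δx_t−Δx̄)(Δx_{t+1}−Δx̄) = -31.0625
Denominator Σ(Δx_t−Δx̄)² = 69.5000
r_1(Δx) = -31.0625 / 69.5000 = -0.447

-0.447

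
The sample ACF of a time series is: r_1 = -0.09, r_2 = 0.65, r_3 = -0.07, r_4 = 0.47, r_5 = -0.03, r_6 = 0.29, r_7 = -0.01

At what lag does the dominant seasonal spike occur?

The largest autocorrelation is r_2 = 0.65, with weaker echoes at lags 4 (0.47) and 6 (0.29); the remaining lags stay at or below -0.01.
The dominant spike at lag 2 indicates a seasonal period of 2.

2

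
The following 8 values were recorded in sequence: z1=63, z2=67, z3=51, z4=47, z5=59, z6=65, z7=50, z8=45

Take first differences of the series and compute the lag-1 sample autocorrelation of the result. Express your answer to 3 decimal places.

First differences Δz: 4, -16, -4, 12, 6, -15, -5
Mean of differences = -2.5714
Numerator Σ(Δz_t−Δz̄)(Δz_{t+1}−Δz̄) = -41.3265
Denominator Σ(Δz_t−Δz̄)² = 671.7143
r_1(Δz) = -41.3265 / 671.7143 = -0.062

-0.062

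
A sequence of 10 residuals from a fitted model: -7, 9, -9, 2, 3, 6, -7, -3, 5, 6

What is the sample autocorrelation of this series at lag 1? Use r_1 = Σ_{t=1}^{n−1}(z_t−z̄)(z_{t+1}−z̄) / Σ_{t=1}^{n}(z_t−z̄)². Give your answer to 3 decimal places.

-0.391

Mean z̄ = (-7 + 9 − 9 + 2 + 3 + 6 − 7 − 3 + 5 + 6)/10 = 0.5000
Numerator Σ_{t=1}^{9}(z_t−z̄)(z_{t+1}−z̄) = -147.2500
Denominator Σ(z_t−z̄)² = 376.5000
r_1 = -147.2500 / 376.5000 = -0.391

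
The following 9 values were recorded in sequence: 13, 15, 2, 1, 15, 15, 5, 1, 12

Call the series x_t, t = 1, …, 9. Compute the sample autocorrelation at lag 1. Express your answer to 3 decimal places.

Mean x̄ = (13 + 15 + 2 + 1 + 15 + 15 + 5 + 1 + 12)/9 = 8.7778
Numerator Σ_{t=1}^{8}(x_t−x̄)(x_{t+1}−x̄) = 7.9506
Denominator Σ(x_t−x̄)² = 325.5556
r_1 = 7.9506 / 325.5556 = 0.024

0.024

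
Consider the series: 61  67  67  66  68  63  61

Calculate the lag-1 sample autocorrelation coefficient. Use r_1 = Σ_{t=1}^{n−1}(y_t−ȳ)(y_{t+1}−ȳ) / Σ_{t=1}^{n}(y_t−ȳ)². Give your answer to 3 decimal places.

0.087

Mean ȳ = (61 + 67 + 67 + 66 + 68 + 63 + 61)/7 = 64.7143
Deviations from mean: -3.7143, 2.2857, 2.2857, 1.2857, 3.2857, -1.7143, -3.7143
Numerator Σ_{t=1}^{6}(y_t−ȳ)(y_{t+1}−ȳ) = 4.6327
Denominator Σ(y_t−ȳ)² = 53.4286
r_1 = 4.6327 / 53.4286 = 0.087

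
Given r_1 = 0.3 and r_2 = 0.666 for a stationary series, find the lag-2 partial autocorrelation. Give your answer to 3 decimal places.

φ_{22} = (r_2 − r_1²) / (1 − r_1²)
r_1² = (0.3)² = 0.09
Numerator = 0.666 − 0.0900 = 0.5760; denominator = 1 − 0.0900 = 0.9100
φ_{22} = 0.5760 / 0.9100 = 0.633

0.633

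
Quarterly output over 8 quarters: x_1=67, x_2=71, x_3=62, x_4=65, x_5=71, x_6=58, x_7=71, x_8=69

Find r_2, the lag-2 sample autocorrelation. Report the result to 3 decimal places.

Mean x̄ = (67 + 71 + 62 + 65 + 71 + 58 + 71 + 69)/8 = 66.7500
Deviations from mean: 0.2500, 4.2500, -4.7500, -1.7500, 4.2500, -8.7500, 4.2500, 2.2500
Σ(x_t−x̄)(x_{t+2}−x̄) = (-1.1875) + (-7.4375) + (-20.1875) + (15.3125) + (18.0625) + (-19.6875) = -15.1250
Denominator Σ(x_t−x̄)² = 161.5000
r_2 = -15.1250 / 161.5000 = -0.094

-0.094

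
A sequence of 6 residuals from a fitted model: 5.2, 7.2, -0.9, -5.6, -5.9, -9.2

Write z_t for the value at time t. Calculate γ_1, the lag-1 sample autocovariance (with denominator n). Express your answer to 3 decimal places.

Mean z̄ = (5.2 + 7.2 − 0.9 − 5.6 − 5.9 − 9.2)/6 = -1.5333
Σ_{t=1}^{5}(z_t−z̄)(z_{t+1}−z̄) = 112.9956
γ_1 = 112.9956 / 6 = 18.833

18.833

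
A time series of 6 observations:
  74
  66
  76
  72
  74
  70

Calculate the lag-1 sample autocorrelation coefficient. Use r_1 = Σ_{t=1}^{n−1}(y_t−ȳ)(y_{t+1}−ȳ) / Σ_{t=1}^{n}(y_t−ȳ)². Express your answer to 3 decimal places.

-0.625

Mean ȳ = (74 + 66 + 76 + 72 + 74 + 70)/6 = 72.0000
Deviations from mean: 2.0000, -6.0000, 4.0000, 0.0000, 2.0000, -2.0000
Σ(y_t−ȳ)(y_{t+1}−ȳ) = (-12.0000) + (-24.0000) + (0.0000) + (0.0000) + (-4.0000) = -40.0000
Denominator Σ(y_t−ȳ)² = 64.0000
r_1 = -40.0000 / 64.0000 = -0.625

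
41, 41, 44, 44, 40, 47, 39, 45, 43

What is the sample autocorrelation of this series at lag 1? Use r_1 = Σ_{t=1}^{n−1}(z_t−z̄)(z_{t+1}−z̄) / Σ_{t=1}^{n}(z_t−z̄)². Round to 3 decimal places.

Mean z̄ = (41 + 41 + 44 + 44 + 40 + 47 + 39 + 45 + 43)/9 = 42.6667
Numerator Σ_{t=1}^{8}(z_t−z̄)(z_{t+1}−z̄) = -36.4444
Denominator Σ(z_t−z̄)² = 54.0000
r_1 = -36.4444 / 54.0000 = -0.675

-0.675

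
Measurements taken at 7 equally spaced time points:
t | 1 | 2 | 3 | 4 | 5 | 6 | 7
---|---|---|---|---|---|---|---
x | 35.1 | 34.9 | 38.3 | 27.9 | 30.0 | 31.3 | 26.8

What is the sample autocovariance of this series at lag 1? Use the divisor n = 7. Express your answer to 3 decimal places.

2.081

Mean x̄ = (35.1 + 34.9 + 38.3 + 27.9 + 30.0 + 31.3 + 26.8)/7 = 32.0429
Σ_{t=1}^{6}(x_t−x̄)(x_{t+1}−x̄) = 14.5653
γ_1 = 14.5653 / 7 = 2.081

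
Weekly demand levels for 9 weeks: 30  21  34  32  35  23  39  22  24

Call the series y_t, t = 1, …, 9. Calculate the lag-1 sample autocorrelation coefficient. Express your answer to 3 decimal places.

Mean ȳ = (30 + 21 + 34 + 32 + 35 + 23 + 39 + 22 + 24)/9 = 28.8889
Numerator Σ_{t=1}^{8}(y_t−ȳ)(y_{t+1}−ȳ) = -145.6790
Denominator Σ(y_t−ȳ)² = 344.8889
r_1 = -145.6790 / 344.8889 = -0.422

-0.422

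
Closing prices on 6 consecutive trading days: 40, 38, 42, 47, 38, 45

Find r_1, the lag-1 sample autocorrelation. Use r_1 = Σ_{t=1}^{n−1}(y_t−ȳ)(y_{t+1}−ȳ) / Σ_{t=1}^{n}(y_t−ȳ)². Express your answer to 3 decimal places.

-0.362

Mean ȳ = (40 + 38 + 42 + 47 + 38 + 45)/6 = 41.6667
Deviations from mean: -1.6667, -3.6667, 0.3333, 5.3333, -3.6667, 3.3333
Numerator Σ_{t=1}^{5}(y_t−ȳ)(y_{t+1}−ȳ) = -25.1111
Denominator Σ(y_t−ȳ)² = 69.3333
r_1 = -25.1111 / 69.3333 = -0.362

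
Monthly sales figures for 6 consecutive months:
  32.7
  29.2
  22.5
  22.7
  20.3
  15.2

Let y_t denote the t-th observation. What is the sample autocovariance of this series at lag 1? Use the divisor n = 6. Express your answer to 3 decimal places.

Mean ȳ = (32.7 + 29.2 + 22.5 + 22.7 + 20.3 + 15.2)/6 = 23.7667
Deviations: 8.9333, 5.4333, -1.2667, -1.0667, -3.4667, -8.5667
Σ_{t=1}^{5}(y_t−ȳ)(y_{t+1}−ȳ) = 76.4022
γ_1 = 76.4022 / 6 = 12.734

12.734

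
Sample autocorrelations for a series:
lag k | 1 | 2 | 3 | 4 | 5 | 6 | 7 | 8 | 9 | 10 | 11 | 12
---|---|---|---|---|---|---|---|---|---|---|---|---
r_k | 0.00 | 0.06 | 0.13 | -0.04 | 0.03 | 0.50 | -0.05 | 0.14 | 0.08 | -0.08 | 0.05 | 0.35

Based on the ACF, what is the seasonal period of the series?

6

The largest autocorrelation is r_6 = 0.50, with a weaker echo at lag 12 (0.35); the remaining lags stay at or below 0.14.
The dominant spike at lag 6 indicates a seasonal period of 6.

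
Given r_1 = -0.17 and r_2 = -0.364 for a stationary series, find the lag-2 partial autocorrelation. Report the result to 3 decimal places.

φ_{22} = (r_2 − r_1²) / (1 − r_1²)
r_1² = (-0.17)² = 0.0289
Numerator = -0.364 − 0.0289 = -0.3929; denominator = 1 − 0.0289 = 0.9711
φ_{22} = -0.3929 / 0.9711 = -0.405

-0.405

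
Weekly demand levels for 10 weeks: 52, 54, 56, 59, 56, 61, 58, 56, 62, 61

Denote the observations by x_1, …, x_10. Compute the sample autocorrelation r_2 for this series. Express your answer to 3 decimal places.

Mean x̄ = (52 + 54 + 56 + 59 + 56 + 61 + 58 + 56 + 62 + 61)/10 = 57.5000
Numerator Σ_{t=1}^{8}(x_t−x̄)(x_{t+2}−x̄) = 1.5000
Denominator Σ(x_t−x̄)² = 96.5000
r_2 = 1.5000 / 96.5000 = 0.016

0.016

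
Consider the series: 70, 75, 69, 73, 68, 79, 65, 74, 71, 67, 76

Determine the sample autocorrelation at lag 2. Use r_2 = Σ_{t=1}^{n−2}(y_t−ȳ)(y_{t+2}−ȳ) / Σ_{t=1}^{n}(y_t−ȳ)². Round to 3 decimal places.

0.334

Mean ȳ = (70 + 75 + 69 + 73 + 68 + 79 + 65 + 74 + 71 + 67 + 76)/11 = 71.5455
Numerator Σ_{t=1}^{9}(y_t−ȳ)(y_{t+2}−ȳ) = 60.3140
Denominator Σ(y_t−ȳ)² = 180.7273
r_2 = 60.3140 / 180.7273 = 0.334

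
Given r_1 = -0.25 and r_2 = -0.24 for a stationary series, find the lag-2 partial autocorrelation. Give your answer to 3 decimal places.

-0.323

φ_{22} = (r_2 − r_1²) / (1 − r_1²)
r_1² = (-0.25)² = 0.0625
Numerator = -0.24 − 0.0625 = -0.3025; denominator = 1 − 0.0625 = 0.9375
φ_{22} = -0.3025 / 0.9375 = -0.323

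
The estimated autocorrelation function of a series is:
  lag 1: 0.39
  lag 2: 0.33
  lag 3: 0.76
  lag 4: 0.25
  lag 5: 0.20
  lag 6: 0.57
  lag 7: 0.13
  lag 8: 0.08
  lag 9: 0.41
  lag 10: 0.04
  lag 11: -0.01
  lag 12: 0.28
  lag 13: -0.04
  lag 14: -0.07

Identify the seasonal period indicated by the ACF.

3

The largest autocorrelation is r_3 = 0.76, with weaker echoes at lags 6 (0.57) and 9 (0.41); the remaining lags stay at or below 0.39. The elevated value at lag 1 (0.39), dropping to 0.33 at lag 2, reflects decaying short-term dependence rather than seasonality.
The dominant spike at lag 3 indicates a seasonal period of 3.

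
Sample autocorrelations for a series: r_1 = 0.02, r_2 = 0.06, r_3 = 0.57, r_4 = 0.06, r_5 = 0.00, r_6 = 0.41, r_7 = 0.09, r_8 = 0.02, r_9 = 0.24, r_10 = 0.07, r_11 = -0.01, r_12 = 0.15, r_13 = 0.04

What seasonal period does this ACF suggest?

3

The largest autocorrelation is r_3 = 0.57, with weaker echoes at lags 6 (0.41), 9 (0.24) and 12 (0.15); the remaining lags stay at or below 0.09.
The dominant spike at lag 3 indicates a seasonal period of 3.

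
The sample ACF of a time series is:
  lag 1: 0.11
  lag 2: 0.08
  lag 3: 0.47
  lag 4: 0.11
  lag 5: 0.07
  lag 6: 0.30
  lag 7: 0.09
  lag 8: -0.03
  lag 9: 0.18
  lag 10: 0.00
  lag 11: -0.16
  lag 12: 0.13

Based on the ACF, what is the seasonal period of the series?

3

The largest autocorrelation is r_3 = 0.47, with weaker echoes at lags 6 (0.30) and 9 (0.18); the remaining lags stay at or below 0.13.
The dominant spike at lag 3 indicates a seasonal period of 3.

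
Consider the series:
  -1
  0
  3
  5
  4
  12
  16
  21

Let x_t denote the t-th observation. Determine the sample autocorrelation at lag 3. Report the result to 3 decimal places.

-0.093

Mean x̄ = (-1 + 0 + 3 + 5 + 4 + 12 + 16 + 21)/8 = 7.5000
Σ(x_t−x̄)(x_{t+3}−x̄) = (21.2500) + (26.2500) + (-20.2500) + (-21.2500) + (-47.2500) = -41.2500
Denominator Σ(x_t−x̄)² = 442.0000
r_3 = -41.2500 / 442.0000 = -0.093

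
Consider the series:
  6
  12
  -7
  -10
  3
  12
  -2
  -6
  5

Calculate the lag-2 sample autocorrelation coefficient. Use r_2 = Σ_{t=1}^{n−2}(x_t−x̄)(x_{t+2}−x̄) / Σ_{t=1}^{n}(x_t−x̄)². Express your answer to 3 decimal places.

-0.737

Mean x̄ = (6 + 12 − 7 − 10 + 3 + 12 − 2 − 6 + 5)/9 = 1.4444
Numerator Σ_{t=1}^{7}(x_t−x̄)(x_{t+2}−x̄) = -389.3951
Denominator Σ(x_t−x̄)² = 528.2222
r_2 = -389.3951 / 528.2222 = -0.737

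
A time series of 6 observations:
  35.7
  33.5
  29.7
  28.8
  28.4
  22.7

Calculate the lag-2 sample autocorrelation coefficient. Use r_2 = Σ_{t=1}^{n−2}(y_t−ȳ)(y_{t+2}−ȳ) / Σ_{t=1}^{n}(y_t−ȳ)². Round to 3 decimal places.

Mean ȳ = (35.7 + 33.5 + 29.7 + 28.8 + 28.4 + 22.7)/6 = 29.8000
Deviations from mean: 5.9000, 3.7000, -0.1000, -1.0000, -1.4000, -7.1000
Σ(y_t−ȳ)(y_{t+2}−ȳ) = (-0.5900) + (-3.7000) + (0.1400) + (7.1000) = 2.9500
Denominator Σ(y_t−ȳ)² = 101.8800
r_2 = 2.9500 / 101.8800 = 0.029

0.029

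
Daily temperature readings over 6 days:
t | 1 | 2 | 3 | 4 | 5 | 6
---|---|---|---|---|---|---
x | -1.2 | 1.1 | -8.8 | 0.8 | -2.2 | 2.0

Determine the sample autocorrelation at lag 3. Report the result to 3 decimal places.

Mean x̄ = (-1.2 + 1.1 − 8.8 + 0.8 − 2.2 + 2.0)/6 = -1.3833
Σ(x_t−x̄)(x_{t+3}−x̄) = (0.4003) + (-2.0281) + (-25.0931) = -26.7208
Denominator Σ(x_t−x̄)² = 78.0883
r_3 = -26.7208 / 78.0883 = -0.342

-0.342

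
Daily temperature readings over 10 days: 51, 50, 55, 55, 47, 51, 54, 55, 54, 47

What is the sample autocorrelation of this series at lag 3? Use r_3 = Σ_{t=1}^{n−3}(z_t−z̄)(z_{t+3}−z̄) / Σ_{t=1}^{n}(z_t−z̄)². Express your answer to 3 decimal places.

-0.188

Mean z̄ = (51 + 50 + 55 + 55 + 47 + 51 + 54 + 55 + 54 + 47)/10 = 51.9000
Σ(z_t−z̄)(z_{t+3}−z̄) = (-2.7900) + (9.3100) + (-2.7900) + (6.5100) + (-15.1900) + (-1.8900) + (-10.2900) = -17.1300
Denominator Σ(z_t−z̄)² = 90.9000
r_3 = -17.1300 / 90.9000 = -0.188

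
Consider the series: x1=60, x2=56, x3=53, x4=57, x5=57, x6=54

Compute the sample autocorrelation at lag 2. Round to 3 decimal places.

-0.542

Mean x̄ = (60 + 56 + 53 + 57 + 57 + 54)/6 = 56.1667
Deviations from mean: 3.8333, -0.1667, -3.1667, 0.8333, 0.8333, -2.1667
Σ(x_t−x̄)(x_{t+2}−x̄) = (-12.1389) + (-0.1389) + (-2.6389) + (-1.8056) = -16.7222
Denominator Σ(x_t−x̄)² = 30.8333
r_2 = -16.7222 / 30.8333 = -0.542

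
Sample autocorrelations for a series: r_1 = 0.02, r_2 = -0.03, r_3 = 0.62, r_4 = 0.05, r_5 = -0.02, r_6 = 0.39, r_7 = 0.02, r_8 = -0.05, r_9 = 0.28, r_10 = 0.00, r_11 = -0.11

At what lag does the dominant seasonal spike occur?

3

The largest autocorrelation is r_3 = 0.62, with weaker echoes at lags 6 (0.39) and 9 (0.28); the remaining lags stay at or below 0.05.
The dominant spike at lag 3 indicates a seasonal period of 3.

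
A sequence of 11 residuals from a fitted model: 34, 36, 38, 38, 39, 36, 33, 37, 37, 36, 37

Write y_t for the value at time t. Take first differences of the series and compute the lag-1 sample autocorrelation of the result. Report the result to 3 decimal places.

-0.070

First differences Δy: 2, 2, 0, 1, -3, -3, 4, 0, -1, 1
Mean of differences = 0.3000
Numerator Σ(Δy_t−Δȳ)(Δy_{t+1}−Δȳ) = -3.0900
Denominator Σ(Δy_t−Δȳ)² = 44.1000
r_1(Δy) = -3.0900 / 44.1000 = -0.070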